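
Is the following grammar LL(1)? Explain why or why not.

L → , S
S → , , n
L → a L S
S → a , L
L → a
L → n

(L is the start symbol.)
No. Predict set conflict for L: { 'a' }

For L:
  PREDICT(L → ',' S) = { ',' }
  PREDICT(L → a L S) = { 'a' }
  PREDICT(L → a) = { 'a' }
  PREDICT(L → n) = { 'n' }
For S:
  PREDICT(S → ',' ',' n) = { ',' }
  PREDICT(S → a ',' L) = { 'a' }

Conflict found: Predict set conflict for L: { 'a' }
The grammar is NOT LL(1).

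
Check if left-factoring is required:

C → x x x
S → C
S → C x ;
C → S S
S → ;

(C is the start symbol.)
Yes, S has productions with common prefix 'C'

Left-factoring is needed when two productions for the same non-terminal
share a common prefix on the right-hand side.

Productions for C:
  C → x x x
  C → S S
Productions for S:
  S → C
  S → C x ;
  S → ;

Found common prefix 'C' in productions for S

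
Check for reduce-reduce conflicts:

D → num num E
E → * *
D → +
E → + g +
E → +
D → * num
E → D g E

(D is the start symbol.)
Yes — I7: [D → + .] vs [E → + .]

Augment with D' → D and build the canonical LR(0) collection (I0 = CLOSURE({[D' → . D]}), then GOTO on every symbol after a dot until no new states appear). It has 16 states:
  I0: { [D → . * num], [D → . +], [D → . num num E], [D' → . D] }  — shift
  I1: { [D → * . num] }  — shift
  I2: { [D → + .] }  — reduce
  I3: { [D' → D .] }  — accept
  I4: { [D → num . num E] }  — shift
  I5: { [D → . * num], [D → . +], [D → . num num E], [D → num num . E], [E → . * *], [E → . + g +], [E → . +], [E → . D g E] }  — shift
  I6: { [D → * . num], [E → * . *] }  — shift
  I7: { [D → + .], [E → + . g +], [E → + .] }  — shift, 2 reduces
  I8: { [E → D . g E] }  — shift
  I9: { [D → num num E .] }  — reduce
  I10: { [D → . * num], [D → . +], [D → . num num E], [E → . * *], [E → . + g +], [E → . +], [E → . D g E], [E → D g . E] }  — shift
  I11: { [E → D g E .] }  — reduce
  I12: { [E → + g . +] }  — shift
  I13: { [E → + g + .] }  — reduce
  I14: { [E → * * .] }  — reduce
  I15: { [D → * num .] }  — reduce

I7 contains complete items [D → + .], [E → + .] — reduce-reduce conflict.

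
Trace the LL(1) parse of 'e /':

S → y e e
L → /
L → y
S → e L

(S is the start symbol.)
Stack is shown with the top on the left.

Stack  Input  Action
--------------------
S $    e / $  output S → e L
e L $  e / $  match 'e'
L $    / $    output L → /
/ $    / $    match '/'
$      $      accept

The string is accepted.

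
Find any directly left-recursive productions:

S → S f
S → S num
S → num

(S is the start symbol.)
S → S f: LEFT RECURSIVE (starts with S)
S → S num: LEFT RECURSIVE (starts with S)
S → num: starts with num

The grammar has direct left recursion on: S.

Answer: Yes, S is left-recursive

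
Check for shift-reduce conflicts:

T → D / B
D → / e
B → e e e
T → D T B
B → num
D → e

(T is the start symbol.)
Augment with T' → T and build the canonical LR(0) collection (I0 = CLOSURE({[T' → . T]}), then GOTO on every symbol after a dot until no new states appear). It has 15 states:
  I0: { [D → . / e], [D → . e], [T → . D / B], [T → . D T B], [T' → . T] }  — shift
  I1: { [D → / . e] }  — shift
  I2: { [D → . / e], [D → . e], [T → . D / B], [T → . D T B], [T → D . / B], [T → D . T B] }  — shift
  I3: { [T' → T .] }  — accept
  I4: { [D → e .] }  — reduce
  I5: { [B → . e e e], [B → . num], [D → / . e], [T → D / . B] }  — shift
  I6: { [B → . e e e], [B → . num], [T → D T . B] }  — shift
  I7: { [T → D T B .] }  — reduce
  I8: { [B → e . e e] }  — shift
  I9: { [B → num .] }  — reduce
  I10: { [B → e e . e] }  — shift
  I11: { [B → e e e .] }  — reduce
  I12: { [T → D / B .] }  — reduce
  I13: { [B → e . e e], [D → / e .] }  — shift, reduce
  I14: { [D → / e .] }  — reduce

I13 contains reduce item [D → / e .] and shift item [B → e . e e] — shift-reduce conflict.

Answer: Yes — I13: [D → / e .] vs [B → e . e e]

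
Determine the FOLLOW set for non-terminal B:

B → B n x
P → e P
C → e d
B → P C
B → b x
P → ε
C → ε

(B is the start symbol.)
To compute FOLLOW(B), find every occurrence of B on a right-hand side N → α B β: add FIRST(β) \ {ε}, and if β is empty or nullable also add FOLLOW(N). Iterate to a fixed point.

B is the start symbol, so $ ∈ FOLLOW(B).
In B → B n x: B is followed by n x, add FIRST(n x) \ {ε} = { 'n' }

Taking the union: FOLLOW(B) = { $, 'n' }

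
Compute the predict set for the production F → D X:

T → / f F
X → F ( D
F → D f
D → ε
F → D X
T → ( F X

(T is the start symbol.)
PREDICT(F → D X) = (FIRST(RHS) \ {ε}) ∪ (FOLLOW(F) if ε ∈ FIRST(RHS), i.e. RHS ⇒* ε)
FIRST(D) = { ε }
FIRST(X) = { 'f' }
FIRST(D X) = { 'f' }
ε ∉ FIRST(D X), so FOLLOW(F) is not added.
PREDICT(F → D X) = { 'f' }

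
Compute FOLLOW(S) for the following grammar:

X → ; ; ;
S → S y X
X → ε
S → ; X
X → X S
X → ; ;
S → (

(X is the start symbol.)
{ $, '(', ';', 'y' }

To compute FOLLOW(S), find every occurrence of S on a right-hand side N → α S β: add FIRST(β) \ {ε}, and if β is empty or nullable also add FOLLOW(N). Iterate to a fixed point.

In S → S y X: S is followed by y X, add FIRST(y X) \ {ε} = { 'y' }
In X → X S: S is at the end, add FOLLOW(X)

The FOLLOW sets referred to above (computed the same way, to a fixed point):
  FOLLOW(X) = { $, '(', ';', 'y' }

Taking the union: FOLLOW(S) = { $, '(', ';', 'y' }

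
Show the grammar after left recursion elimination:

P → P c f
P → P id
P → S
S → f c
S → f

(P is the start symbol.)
P → S P'
P' → c f P'
P' → id P'
P' → ε
S → f c
S → f

P is directly left-recursive. The standard transformation for
  A → A α₁ | ... | A α_m | β₁ | ... | β_n
is
  A  → β₁ A' | ... | β_n A'
  A' → α₁ A' | ... | α_m A' | ε

P → S becomes P → S P'
P → P c f becomes P' → c f P'
P → P id becomes P' → id P'
Add P' → ε

Productions for other non-terminals are unchanged:
  S → f c
  S → f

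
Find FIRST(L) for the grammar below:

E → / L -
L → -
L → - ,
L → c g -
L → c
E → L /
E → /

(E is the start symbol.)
{ '-', 'c' }

To compute FIRST(L), examine every production with L on the left-hand side, reading each right-hand side left to right until a non-nullable symbol is reached.

From L → -:
  - '-' is a terminal: add '-' and stop
From L → - ,:
  - '-' is a terminal: add '-' and stop
From L → c g -:
  - c is a terminal: add 'c' and stop
From L → c:
  - c is a terminal: add 'c' and stop

Collecting: FIRST(L) = { '-', 'c' }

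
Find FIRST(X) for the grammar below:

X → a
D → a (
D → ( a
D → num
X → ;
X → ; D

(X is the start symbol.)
{ ';', 'a' }

To compute FIRST(X), examine every production with X on the left-hand side, reading each right-hand side left to right until a non-nullable symbol is reached.

From X → a:
  - a is a terminal: add 'a' and stop
From X → ;:
  - ';' is a terminal: add ';' and stop
From X → ; D:
  - ';' is a terminal: add ';' and stop

Collecting: FIRST(X) = { ';', 'a' }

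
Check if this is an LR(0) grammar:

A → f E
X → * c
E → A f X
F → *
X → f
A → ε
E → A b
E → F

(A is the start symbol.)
No. Shift-reduce conflict between [A → .] and [A → . f E]

A grammar is LR(0) if no state in the canonical LR(0) collection has:
  - both a shift item (dot before a terminal) and a complete item (shift-reduce conflict), or
  - two or more complete items (reduce-reduce conflict; the accept item [A' → A .] counts as a complete item here).

Augment with A' → A and build the canonical LR(0) collection (I0 = CLOSURE({[A' → . A]}), then GOTO on every symbol after a dot until no new states appear). It has 13 states:
  I0: { [A → . f E], [A → .], [A' → . A] }  — shift, reduce
  I1: { [A' → A .] }  — accept
  I2: { [A → . f E], [A → .], [A → f . E], [E → . A b], [E → . A f X], [E → . F], [F → . *] }  — shift, reduce
  I3: { [F → * .] }  — reduce
  I4: { [E → A . b], [E → A . f X] }  — shift
  I5: { [A → f E .] }  — reduce
  I6: { [E → F .] }  — reduce
  I7: { [E → A b .] }  — reduce
  I8: { [E → A f . X], [X → . * c], [X → . f] }  — shift
  I9: { [X → * . c] }  — shift
  I10: { [E → A f X .] }  — reduce
  I11: { [X → f .] }  — reduce
  I12: { [X → * c .] }  — reduce

Conflict in state I0:
  Shift-reduce conflict between [A → .] and [A → . f E]
So the grammar is NOT LR(0).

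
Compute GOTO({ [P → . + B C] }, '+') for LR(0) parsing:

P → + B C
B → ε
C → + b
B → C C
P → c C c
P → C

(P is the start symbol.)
{ [B → . C C], [B → .], [C → . + b], [P → + . B C] }

GOTO(I, '+') = CLOSURE({ [A → αX.β] : [A → α.Xβ] ∈ I, X = '+' })

Items with dot before '+', with the dot advanced:
  [P → . + B C] → [P → + . B C]
Closure of the advanced items:
  [P → + . B C] has the dot before B: add [B → .], [B → . C C]
  [B → . C C] has the dot before C: add [C → . + b]

GOTO = { [B → . C C], [B → .], [C → . + b], [P → + . B C] }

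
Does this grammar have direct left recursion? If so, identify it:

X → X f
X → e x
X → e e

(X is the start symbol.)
Yes, X is left-recursive

Direct left recursion occurs when N → N α for some non-terminal N (the right-hand side begins with the left-hand side itself).

X → X f: LEFT RECURSIVE (starts with X)
X → e x: starts with e
X → e e: starts with e

The grammar has direct left recursion on: X.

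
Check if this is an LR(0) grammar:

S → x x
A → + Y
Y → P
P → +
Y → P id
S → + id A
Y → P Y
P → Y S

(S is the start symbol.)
No. Shift-reduce conflict between [Y → P .] and [P → . +]

Augment with S' → S and build the canonical LR(0) collection (I0 = CLOSURE({[S' → . S]}), then GOTO on every symbol after a dot until no new states appear). It has 14 states:
  I0: { [S → . + id A], [S → . x x], [S' → . S] }  — shift
  I1: { [S → + . id A] }  — shift
  I2: { [S' → S .] }  — accept
  I3: { [S → x . x] }  — shift
  I4: { [S → x x .] }  — reduce
  I5: { [A → . + Y], [S → + id . A] }  — shift
  I6: { [A → + . Y], [P → . +], [P → . Y S], [Y → . P Y], [Y → . P id], [Y → . P] }  — shift
  I7: { [S → + id A .] }  — reduce
  I8: { [P → + .] }  — reduce
  I9: { [P → . +], [P → . Y S], [Y → . P Y], [Y → . P id], [Y → . P], [Y → P . Y], [Y → P . id], [Y → P .] }  — shift, reduce
  I10: { [A → + Y .], [P → Y . S], [S → . + id A], [S → . x x] }  — shift, reduce
  I11: { [P → Y S .] }  — reduce
  I12: { [P → Y . S], [S → . + id A], [S → . x x], [Y → P Y .] }  — shift, reduce
  I13: { [Y → P id .] }  — reduce

Conflict in state I9:
  Shift-reduce conflict between [Y → P .] and [P → . +]
So the grammar is NOT LR(0).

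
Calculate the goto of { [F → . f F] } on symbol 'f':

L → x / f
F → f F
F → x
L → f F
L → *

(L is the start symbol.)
{ [F → . f F], [F → . x], [F → f . F] }

GOTO(I, 'f') = CLOSURE({ [A → αX.β] : [A → α.Xβ] ∈ I, X = 'f' })

Items with dot before 'f', with the dot advanced:
  [F → . f F] → [F → f . F]
Closure of the advanced items:
  [F → f . F] has the dot before F: add [F → . f F], [F → . x]

GOTO = { [F → . f F], [F → . x], [F → f . F] }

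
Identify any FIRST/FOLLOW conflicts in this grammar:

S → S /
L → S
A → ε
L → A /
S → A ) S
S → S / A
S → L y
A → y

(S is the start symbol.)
Yes. A → y with FOLLOW(A) on { 'y' }

A FIRST/FOLLOW conflict occurs when a non-terminal N has a nullable alternative N → β (β ⇒* ε) and another alternative N → α with FIRST(α) ∩ FOLLOW(N) ≠ ∅: on such a lookahead the parser cannot decide between expanding α and letting N vanish via β.

Nullable non-terminals: A.

A: nullable alternative(s) A → ε; FOLLOW(A) = { $, ')', '/', 'y' }
  A → ε: FIRST \ {ε} = { } — this is the only nullable alternative, skip
  A → y: FIRST \ {ε} = { 'y' } — overlaps FOLLOW(A) on { 'y' }: CONFLICT

L, S have no nullable alternative, so no FIRST/FOLLOW check is needed there.

So the grammar has 1 FIRST/FOLLOW conflict (marked CONFLICT above).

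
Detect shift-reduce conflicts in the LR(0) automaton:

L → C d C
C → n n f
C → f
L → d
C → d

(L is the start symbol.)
No shift-reduce conflicts

Augment with L' → L and build the canonical LR(0) collection (I0 = CLOSURE({[L' → . L]}), then GOTO on every symbol after a dot until no new states appear). It has 11 states:
  I0: { [C → . d], [C → . f], [C → . n n f], [L → . C d C], [L → . d], [L' → . L] }  — shift
  I1: { [L → C . d C] }  — shift
  I2: { [L' → L .] }  — accept
  I3: { [C → d .], [L → d .] }  — 2 reduces
  I4: { [C → f .] }  — reduce
  I5: { [C → n . n f] }  — shift
  I6: { [C → n n . f] }  — shift
  I7: { [C → n n f .] }  — reduce
  I8: { [C → . d], [C → . f], [C → . n n f], [L → C d . C] }  — shift
  I9: { [L → C d C .] }  — reduce
  I10: { [C → d .] }  — reduce

No state contains both a complete item and a shift item.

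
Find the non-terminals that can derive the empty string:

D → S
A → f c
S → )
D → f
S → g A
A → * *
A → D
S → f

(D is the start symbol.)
A non-terminal is nullable if it can derive ε (the empty string): either it has an ε-production, or it has a production whose right-hand side consists entirely of nullable non-terminals.

There are no ε-productions, so no non-terminal can derive ε.
No non-terminals are nullable.

Answer: None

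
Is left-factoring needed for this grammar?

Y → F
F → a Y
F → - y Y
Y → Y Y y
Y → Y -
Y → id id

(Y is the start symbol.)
Yes, Y has productions with common prefix 'Y'

Left-factoring is needed when two productions for the same non-terminal
share a common prefix on the right-hand side.

Productions for Y:
  Y → F
  Y → Y Y y
  Y → Y -
  Y → id id
Productions for F:
  F → a Y
  F → - y Y

Found common prefix 'Y' in productions for Y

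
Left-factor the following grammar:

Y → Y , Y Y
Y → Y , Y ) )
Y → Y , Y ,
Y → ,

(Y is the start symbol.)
Left-factoring transforms A → αβ₁ | αβ₂ into A → αA' and A' → β₁ | β₂
(α is the longest common prefix among the alternatives). Repeat until
no nonterminal has two alternatives with a common prefix.

Round 1: Y has alternatives sharing prefix 'Y , Y'. Introduce Y': Y → Y , Y Y'
  Add: Y' → Y
  Add: Y' → ) )
  Add: Y' → ,

No remaining common prefixes — done.

Resulting grammar:
Y → Y , Y Y'
Y' → Y
Y' → ) )
Y' → ,
Y → ,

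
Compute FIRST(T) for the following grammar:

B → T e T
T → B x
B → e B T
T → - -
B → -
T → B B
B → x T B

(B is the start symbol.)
{ '-', 'e', 'x' }

To compute FIRST(T), examine every production with T on the left-hand side, reading each right-hand side left to right until a non-nullable symbol is reached.

FIRST sets of the other non-terminals involved (by the same procedure, iterated to a fixed point):
  FIRST(B) = { '-', 'e', 'x' }

From T → B x:
  - B is a non-terminal: add FIRST(B) \ {ε} = { '-', 'e', 'x' }
    B is not nullable, so stop
From T → - -:
  - '-' is a terminal: add '-' and stop
From T → B B:
  - B is a non-terminal: add FIRST(B) \ {ε} = { '-', 'e', 'x' }
    B is not nullable, so stop

Collecting: FIRST(T) = { '-', 'e', 'x' }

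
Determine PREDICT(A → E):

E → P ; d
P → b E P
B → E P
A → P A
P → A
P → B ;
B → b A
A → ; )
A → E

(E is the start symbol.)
{ ';', 'b' }

PREDICT(A → E) = (FIRST(RHS) \ {ε}) ∪ (FOLLOW(A) if ε ∈ FIRST(RHS), i.e. RHS ⇒* ε)
FIRST(E) = { ';', 'b' }
FIRST(E) = { ';', 'b' }
ε ∉ FIRST(E), so FOLLOW(A) is not added.
PREDICT(A → E) = { ';', 'b' }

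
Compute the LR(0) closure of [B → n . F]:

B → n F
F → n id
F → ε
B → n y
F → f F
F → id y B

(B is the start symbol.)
To compute CLOSURE, for each item [A → α.Bβ] where B is a non-terminal, add [B → .γ] for all productions B → γ; repeat for the newly added items until nothing changes.

Start with: [B → n . F]
  [B → n . F] has the dot before F: add [F → . n id], [F → .], [F → . f F], [F → . id y B]
No further items can be added.

CLOSURE = { [B → n . F], [F → . f F], [F → . id y B], [F → . n id], [F → .] }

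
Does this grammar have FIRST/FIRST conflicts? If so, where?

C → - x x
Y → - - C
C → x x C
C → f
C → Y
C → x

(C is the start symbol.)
Yes. C → '-' x x / C → Y on { '-' }; C → x x C / C → x on { 'x' }

FIRST sets of the non-terminals at (or reachable through a nullable prefix from) the front of some alternative:
  FIRST(Y) = { '-' }

Productions for C:
  C → - x x: FIRST = { '-' }
  C → x x C: FIRST = { 'x' }
  C → f: FIRST = { 'f' }
  C → Y: FIRST = { '-' }
  C → x: FIRST = { 'x' }
Y has only one production, so no FIRST/FIRST conflict is possible there.

Conflict for C: C → - x x and C → Y
  Overlap: { '-' }
Conflict for C: C → x x C and C → x
  Overlap: { 'x' }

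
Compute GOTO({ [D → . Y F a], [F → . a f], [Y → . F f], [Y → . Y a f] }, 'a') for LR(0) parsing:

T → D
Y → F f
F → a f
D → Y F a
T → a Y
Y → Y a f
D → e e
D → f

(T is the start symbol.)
GOTO(I, 'a') = CLOSURE({ [A → αX.β] : [A → α.Xβ] ∈ I, X = 'a' })

Items with dot before 'a', with the dot advanced:
  [F → . a f] → [F → a . f]
Closure adds nothing (no advanced item has the dot before a non-terminal).

GOTO = { [F → a . f] }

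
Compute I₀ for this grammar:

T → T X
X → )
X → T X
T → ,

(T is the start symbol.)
{ [T → . ,], [T → . T X], [T' → . T] }

First, augment the grammar with T' → T
I₀ = CLOSURE({ [T' → . T] }):
  [T' → . T] has the dot before T: add [T → . T X], [T → . ,]
No further items can be added.

I₀ = { [T → . ,], [T → . T X], [T' → . T] }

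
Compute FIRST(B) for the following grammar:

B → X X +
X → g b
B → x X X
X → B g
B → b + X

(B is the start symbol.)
{ 'b', 'g', 'x' }

FIRST sets of the other non-terminals involved (by the same procedure, iterated to a fixed point):
  FIRST(X) = { 'b', 'g', 'x' }

From B → X X +:
  - X is a non-terminal: add FIRST(X) \ {ε} = { 'b', 'g', 'x' }
    X is not nullable, so stop
From B → x X X:
  - x is a terminal: add 'x' and stop
From B → b + X:
  - b is a terminal: add 'b' and stop

Collecting: FIRST(B) = { 'b', 'g', 'x' }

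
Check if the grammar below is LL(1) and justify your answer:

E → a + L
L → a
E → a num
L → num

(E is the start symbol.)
No. Predict set conflict for E: { 'a' }

A grammar is LL(1) if for each non-terminal N with multiple productions, the predict sets of those productions are pairwise disjoint, where PREDICT(N → α) = (FIRST(α) \ {ε}) ∪ (FOLLOW(N) if α ⇒* ε).

For E:
  PREDICT(E → a '+' L) = { 'a' }
  PREDICT(E → a num) = { 'a' }
For L:
  PREDICT(L → a) = { 'a' }
  PREDICT(L → num) = { 'num' }

Conflict found: Predict set conflict for E: { 'a' }
The grammar is NOT LL(1).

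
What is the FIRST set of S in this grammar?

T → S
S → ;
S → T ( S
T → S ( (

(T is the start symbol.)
{ ';' }

To compute FIRST(S), examine every production with S on the left-hand side, reading each right-hand side left to right until a non-nullable symbol is reached.

FIRST sets of the other non-terminals involved (by the same procedure, iterated to a fixed point):
  FIRST(T) = { ';' }

From S → ;:
  - ';' is a terminal: add ';' and stop
From S → T ( S:
  - T is a non-terminal: add FIRST(T) \ {ε} = { ';' }
    T is not nullable, so stop

Collecting: FIRST(S) = { ';' }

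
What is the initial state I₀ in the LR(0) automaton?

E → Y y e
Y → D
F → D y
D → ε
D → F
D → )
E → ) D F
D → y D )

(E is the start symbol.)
{ [D → . )], [D → . F], [D → . y D )], [D → .], [E → . ) D F], [E → . Y y e], [E' → . E], [F → . D y], [Y → . D] }

First, augment the grammar with E' → E
I₀ = CLOSURE({ [E' → . E] }):
  [E' → . E] has the dot before E: add [E → . Y y e], [E → . ) D F]
  [E → . Y y e] has the dot before Y: add [Y → . D]
  [Y → . D] has the dot before D: add [D → .], [D → . F], [D → . )], [D → . y D )]
  [D → . F] has the dot before F: add [F → . D y]
No further items can be added.

I₀ = { [D → . )], [D → . F], [D → . y D )], [D → .], [E → . ) D F], [E → . Y y e], [E' → . E], [F → . D y], [Y → . D] }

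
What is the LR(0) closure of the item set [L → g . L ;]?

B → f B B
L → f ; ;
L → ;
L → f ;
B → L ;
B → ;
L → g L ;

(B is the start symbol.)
Start with: [L → g . L ;]
  [L → g . L ;] has the dot before L: add [L → . f ; ;], [L → . ;], [L → . f ;], [L → . g L ;]
No further items can be added.

CLOSURE = { [L → . ;], [L → . f ; ;], [L → . f ;], [L → . g L ;], [L → g . L ;] }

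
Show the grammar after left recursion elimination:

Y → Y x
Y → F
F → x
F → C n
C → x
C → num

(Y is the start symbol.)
Y is directly left-recursive. The standard transformation for
  A → A α₁ | ... | A α_m | β₁ | ... | β_n
is
  A  → β₁ A' | ... | β_n A'
  A' → α₁ A' | ... | α_m A' | ε

Y → F becomes Y → F Y'
Y → Y x becomes Y' → x Y'
Add Y' → ε

Productions for other non-terminals are unchanged:
  F → x
  F → C n
  C → x
  C → num

Resulting grammar:
Y → F Y'
Y' → x Y'
Y' → ε
F → x
F → C n
C → x
C → num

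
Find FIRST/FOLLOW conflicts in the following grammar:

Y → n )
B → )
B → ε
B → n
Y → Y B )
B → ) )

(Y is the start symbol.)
Yes. B → ')' with FOLLOW(B) on { ')' }; B → ')' ')' with FOLLOW(B) on { ')' }

Nullable non-terminals: B.

B: nullable alternative(s) B → ε; FOLLOW(B) = { ')' }
  B → ): FIRST \ {ε} = { ')' } — overlaps FOLLOW(B) on { ')' }: CONFLICT
  B → ε: FIRST \ {ε} = { } — this is the only nullable alternative, skip
  B → n: FIRST \ {ε} = { 'n' } — disjoint from FOLLOW(B)
  B → ) ): FIRST \ {ε} = { ')' } — overlaps FOLLOW(B) on { ')' }: CONFLICT

Y has no nullable alternative, so no FIRST/FOLLOW check is needed there.

So the grammar has 2 FIRST/FOLLOW conflicts (marked CONFLICT above).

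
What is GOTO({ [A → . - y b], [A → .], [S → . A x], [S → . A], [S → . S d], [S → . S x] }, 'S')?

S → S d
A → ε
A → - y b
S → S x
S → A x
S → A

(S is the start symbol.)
GOTO(I, 'S') = CLOSURE({ [A → αX.β] : [A → α.Xβ] ∈ I, X = 'S' })

Items with dot before 'S', with the dot advanced:
  [S → . S d] → [S → S . d]
  [S → . S x] → [S → S . x]
Closure adds nothing (no advanced item has the dot before a non-terminal).

GOTO = { [S → S . d], [S → S . x] }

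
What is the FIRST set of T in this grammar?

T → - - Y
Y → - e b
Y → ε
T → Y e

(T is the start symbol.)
FIRST sets of the other non-terminals involved (by the same procedure, iterated to a fixed point):
  FIRST(Y) = { '-', ε }

From T → - - Y:
  - '-' is a terminal: add '-' and stop
From T → Y e:
  - Y is a non-terminal: add FIRST(Y) \ {ε} = { '-' }
    Y is nullable, so continue to the next symbol
  - e is a terminal: add 'e' and stop

Collecting: FIRST(T) = { '-', 'e' }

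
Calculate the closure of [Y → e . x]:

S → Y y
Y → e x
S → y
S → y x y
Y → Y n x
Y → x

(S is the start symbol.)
{ [Y → e . x] }

To compute CLOSURE, for each item [A → α.Bβ] where B is a non-terminal, add [B → .γ] for all productions B → γ; repeat for the newly added items until nothing changes.

Start with: [Y → e . x]
The dot precedes the terminal x, so nothing is added.

CLOSURE = { [Y → e . x] }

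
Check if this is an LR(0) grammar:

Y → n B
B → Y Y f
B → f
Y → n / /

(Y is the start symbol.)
Yes, the grammar is LR(0)

Augment with Y' → Y and build the canonical LR(0) collection (I0 = CLOSURE({[Y' → . Y]}), then GOTO on every symbol after a dot until no new states appear). It has 10 states:
  I0: { [Y → . n / /], [Y → . n B], [Y' → . Y] }  — shift
  I1: { [Y' → Y .] }  — accept
  I2: { [B → . Y Y f], [B → . f], [Y → . n / /], [Y → . n B], [Y → n . / /], [Y → n . B] }  — shift
  I3: { [Y → n / . /] }  — shift
  I4: { [Y → n B .] }  — reduce
  I5: { [B → Y . Y f], [Y → . n / /], [Y → . n B] }  — shift
  I6: { [B → f .] }  — reduce
  I7: { [B → Y Y . f] }  — shift
  I8: { [B → Y Y f .] }  — reduce
  I9: { [Y → n / / .] }  — reduce

Every state is either a pure shift/goto state or contains exactly one complete item and nothing to shift — no conflicts. The grammar is LR(0).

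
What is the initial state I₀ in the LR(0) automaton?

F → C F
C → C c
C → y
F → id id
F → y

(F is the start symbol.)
{ [C → . C c], [C → . y], [F → . C F], [F → . id id], [F → . y], [F' → . F] }

First, augment the grammar with F' → F
I₀ = CLOSURE({ [F' → . F] }):
  [F' → . F] has the dot before F: add [F → . C F], [F → . id id], [F → . y]
  [F → . C F] has the dot before C: add [C → . C c], [C → . y]
No further items can be added.

I₀ = { [C → . C c], [C → . y], [F → . C F], [F → . id id], [F → . y], [F' → . F] }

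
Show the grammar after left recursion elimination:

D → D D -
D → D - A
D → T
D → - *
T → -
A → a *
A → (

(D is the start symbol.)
D is directly left-recursive. The standard transformation for
  A → A α₁ | ... | A α_m | β₁ | ... | β_n
is
  A  → β₁ A' | ... | β_n A'
  A' → α₁ A' | ... | α_m A' | ε

D → T becomes D → T D'
D → - * becomes D → - * D'
D → D D - becomes D' → D - D'
D → D - A becomes D' → - A D'
Add D' → ε

Productions for other non-terminals are unchanged:
  T → -
  A → a *
  A → (

Resulting grammar:
D → T D'
D → - * D'
D' → D - D'
D' → - A D'
D' → ε
T → -
A → a *
A → (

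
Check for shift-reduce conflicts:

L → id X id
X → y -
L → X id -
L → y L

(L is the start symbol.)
A shift-reduce conflict occurs when an LR(0) state has both:
  - a complete (reduce) item [A → α .] (dot at the end), and
  - a shift item [B → β . c γ] (dot before a terminal).

Augment with L' → L and build the canonical LR(0) collection (I0 = CLOSURE({[L' → . L]}), then GOTO on every symbol after a dot until no new states appear). It has 12 states:
  I0: { [L → . X id -], [L → . id X id], [L → . y L], [L' → . L], [X → . y -] }  — shift
  I1: { [L' → L .] }  — accept
  I2: { [L → X . id -] }  — shift
  I3: { [L → id . X id], [X → . y -] }  — shift
  I4: { [L → . X id -], [L → . id X id], [L → . y L], [L → y . L], [X → . y -], [X → y . -] }  — shift
  I5: { [X → y - .] }  — reduce
  I6: { [L → y L .] }  — reduce
  I7: { [L → id X . id] }  — shift
  I8: { [X → y . -] }  — shift
  I9: { [L → id X id .] }  — reduce
  I10: { [L → X id . -] }  — shift
  I11: { [L → X id - .] }  — reduce

No state contains both a complete item and a shift item.

Answer: No shift-reduce conflicts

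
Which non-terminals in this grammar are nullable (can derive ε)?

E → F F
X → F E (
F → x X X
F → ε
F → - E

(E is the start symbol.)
{ 'E', 'F' }

A non-terminal is nullable if it can derive ε (the empty string): either it has an ε-production, or it has a production whose right-hand side consists entirely of nullable non-terminals.

ε-productions: F → ε
So F is immediately nullable.
E → F F: every symbol on the right is nullable, so E is nullable too.
No further non-terminal can be added: every production for the remaining non-terminals contains a terminal or a non-nullable non-terminal.
Nullable = { 'E', 'F' }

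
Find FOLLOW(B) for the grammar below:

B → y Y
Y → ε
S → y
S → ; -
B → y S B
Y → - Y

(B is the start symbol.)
To compute FOLLOW(B), find every occurrence of B on a right-hand side N → α B β: add FIRST(β) \ {ε}, and if β is empty or nullable also add FOLLOW(N). Iterate to a fixed point.

B is the start symbol, so $ ∈ FOLLOW(B).
In B → y S B: B is at the end; this adds FOLLOW(B) to itself — nothing new

Taking the union: FOLLOW(B) = { $ }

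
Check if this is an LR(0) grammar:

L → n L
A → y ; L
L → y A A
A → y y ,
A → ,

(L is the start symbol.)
Augment with L' → L and build the canonical LR(0) collection (I0 = CLOSURE({[L' → . L]}), then GOTO on every symbol after a dot until no new states appear). It has 13 states:
  I0: { [L → . n L], [L → . y A A], [L' → . L] }  — shift
  I1: { [L' → L .] }  — accept
  I2: { [L → . n L], [L → . y A A], [L → n . L] }  — shift
  I3: { [A → . ,], [A → . y ; L], [A → . y y ,], [L → y . A A] }  — shift
  I4: { [A → , .] }  — reduce
  I5: { [A → . ,], [A → . y ; L], [A → . y y ,], [L → y A . A] }  — shift
  I6: { [A → y . ; L], [A → y . y ,] }  — shift
  I7: { [A → y ; . L], [L → . n L], [L → . y A A] }  — shift
  I8: { [A → y y . ,] }  — shift
  I9: { [A → y y , .] }  — reduce
  I10: { [A → y ; L .] }  — reduce
  I11: { [L → y A A .] }  — reduce
  I12: { [L → n L .] }  — reduce

Every state is either a pure shift/goto state or contains exactly one complete item and nothing to shift — no conflicts. The grammar is LR(0).

Answer: Yes, the grammar is LR(0)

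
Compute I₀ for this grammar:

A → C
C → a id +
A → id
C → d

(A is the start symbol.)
First, augment the grammar with A' → A
I₀ = CLOSURE({ [A' → . A] }):
  [A' → . A] has the dot before A: add [A → . C], [A → . id]
  [A → . C] has the dot before C: add [C → . a id +], [C → . d]
No further items can be added.

I₀ = { [A → . C], [A → . id], [A' → . A], [C → . a id +], [C → . d] }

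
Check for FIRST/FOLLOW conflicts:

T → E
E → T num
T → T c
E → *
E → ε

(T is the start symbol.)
Nullable non-terminals: E, T.
FIRST sets used below: FIRST(T) = { '*', 'c', 'num', ε }, FIRST(E) = { '*', 'c', 'num', ε }

E: nullable alternative(s) E → ε; FOLLOW(E) = { $, 'c', 'num' }
  E → T num: FIRST \ {ε} = { '*', 'c', 'num' } — overlaps FOLLOW(E) on { 'c', 'num' }: CONFLICT
  E → *: FIRST \ {ε} = { '*' } — disjoint from FOLLOW(E)
  E → ε: FIRST \ {ε} = { } — this is the only nullable alternative, skip

T: nullable alternative(s) T → E; FOLLOW(T) = { $, 'c', 'num' }
  T → E: FIRST \ {ε} = { '*', 'c', 'num' } — this is the only nullable alternative, skip
  T → T c: FIRST \ {ε} = { '*', 'c', 'num' } — overlaps FOLLOW(T) on { 'c', 'num' }: CONFLICT

So the grammar has 2 FIRST/FOLLOW conflicts (marked CONFLICT above).

Answer: Yes. T → T c with FOLLOW(T) on { 'c', 'num' }; E → T num with FOLLOW(E) on { 'c', 'num' }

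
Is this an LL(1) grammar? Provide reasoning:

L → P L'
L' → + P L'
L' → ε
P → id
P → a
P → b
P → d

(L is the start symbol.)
Yes, the grammar is LL(1).

A grammar is LL(1) if for each non-terminal N with multiple productions, the predict sets of those productions are pairwise disjoint, where PREDICT(N → α) = (FIRST(α) \ {ε}) ∪ (FOLLOW(N) if α ⇒* ε).

Relevant sets:
  FOLLOW(L') = { $ }

For L':
  PREDICT(L' → '+' P L') = { '+' }
  PREDICT(L' → ε) = { $ }
For P:
  PREDICT(P → id) = { 'id' }
  PREDICT(P → a) = { 'a' }
  PREDICT(P → b) = { 'b' }
  PREDICT(P → d) = { 'd' }
L has a single production, so nothing to check there.

All predict sets are disjoint. The grammar IS LL(1).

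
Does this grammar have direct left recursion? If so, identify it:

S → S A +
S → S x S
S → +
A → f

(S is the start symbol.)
Direct left recursion occurs when N → N α for some non-terminal N (the right-hand side begins with the left-hand side itself).

S → S A +: LEFT RECURSIVE (starts with S)
S → S x S: LEFT RECURSIVE (starts with S)
S → +: starts with '+'
A → f: starts with f

The grammar has direct left recursion on: S.

Answer: Yes, S is left-recursive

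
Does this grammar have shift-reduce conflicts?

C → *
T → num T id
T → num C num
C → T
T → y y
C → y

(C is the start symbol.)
Yes — I5: [C → y .] vs [T → y . y]; I8: [C → T .] vs [T → num T . id]

A shift-reduce conflict occurs when an LR(0) state has both:
  - a complete (reduce) item [A → α .] (dot at the end), and
  - a shift item [B → β . c γ] (dot before a terminal).

Augment with C' → C and build the canonical LR(0) collection (I0 = CLOSURE({[C' → . C]}), then GOTO on every symbol after a dot until no new states appear). It has 11 states:
  I0: { [C → . *], [C → . T], [C → . y], [C' → . C], [T → . num C num], [T → . num T id], [T → . y y] }  — shift
  I1: { [C → * .] }  — reduce
  I2: { [C' → C .] }  — accept
  I3: { [C → T .] }  — reduce
  I4: { [C → . *], [C → . T], [C → . y], [T → . num C num], [T → . num T id], [T → . y y], [T → num . C num], [T → num . T id] }  — shift
  I5: { [C → y .], [T → y . y] }  — shift, reduce
  I6: { [T → y y .] }  — reduce
  I7: { [T → num C . num] }  — shift
  I8: { [C → T .], [T → num T . id] }  — shift, reduce
  I9: { [T → num T id .] }  — reduce
  I10: { [T → num C num .] }  — reduce

I5 contains reduce item [C → y .] and shift item [T → y . y] — shift-reduce conflict.
I8 contains reduce item [C → T .] and shift item [T → num T . id] — shift-reduce conflict.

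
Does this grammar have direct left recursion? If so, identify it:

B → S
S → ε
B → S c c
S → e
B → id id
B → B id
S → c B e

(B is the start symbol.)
Yes, B is left-recursive

B → S: starts with S
S → ε: starts with ε
B → S c c: starts with S
S → e: starts with e
B → id id: starts with id
B → B id: LEFT RECURSIVE (starts with B)
S → c B e: starts with c

The grammar has direct left recursion on: B.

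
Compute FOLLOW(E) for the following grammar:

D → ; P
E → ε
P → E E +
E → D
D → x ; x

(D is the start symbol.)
In P → E E +: E is followed by E '+', add FIRST(E '+') \ {ε} = { '+', ';', 'x' }
In P → E E +: E is followed by '+', add FIRST('+') \ {ε} = { '+' }

Taking the union: FOLLOW(E) = { '+', ';', 'x' }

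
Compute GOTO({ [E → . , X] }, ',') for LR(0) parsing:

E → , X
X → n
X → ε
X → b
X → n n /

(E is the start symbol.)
{ [E → , . X], [X → . b], [X → . n n /], [X → . n], [X → .] }

GOTO(I, ',') = CLOSURE({ [A → αX.β] : [A → α.Xβ] ∈ I, X = ',' })

Items with dot before ',', with the dot advanced:
  [E → . , X] → [E → , . X]
Closure of the advanced items:
  [E → , . X] has the dot before X: add [X → . n], [X → .], [X → . b], [X → . n n /]

GOTO = { [E → , . X], [X → . b], [X → . n n /], [X → . n], [X → .] }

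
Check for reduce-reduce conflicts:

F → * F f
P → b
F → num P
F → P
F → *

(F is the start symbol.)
No reduce-reduce conflicts

Augment with F' → F and build the canonical LR(0) collection (I0 = CLOSURE({[F' → . F]}), then GOTO on every symbol after a dot until no new states appear). It has 9 states:
  I0: { [F → . * F f], [F → . *], [F → . P], [F → . num P], [F' → . F], [P → . b] }  — shift
  I1: { [F → * . F f], [F → * .], [F → . * F f], [F → . *], [F → . P], [F → . num P], [P → . b] }  — shift, reduce
  I2: { [F' → F .] }  — accept
  I3: { [F → P .] }  — reduce
  I4: { [P → b .] }  — reduce
  I5: { [F → num . P], [P → . b] }  — shift
  I6: { [F → num P .] }  — reduce
  I7: { [F → * F . f] }  — shift
  I8: { [F → * F f .] }  — reduce

No state contains more than one complete item.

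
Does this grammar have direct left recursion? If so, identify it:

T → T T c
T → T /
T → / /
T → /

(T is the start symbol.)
Yes, T is left-recursive

Direct left recursion occurs when N → N α for some non-terminal N (the right-hand side begins with the left-hand side itself).

T → T T c: LEFT RECURSIVE (starts with T)
T → T /: LEFT RECURSIVE (starts with T)
T → / /: starts with '/'
T → /: starts with '/'

The grammar has direct left recursion on: T.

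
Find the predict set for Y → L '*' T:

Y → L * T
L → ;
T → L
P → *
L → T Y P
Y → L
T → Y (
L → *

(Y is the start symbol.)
{ '*', ';' }

PREDICT(Y → L '*' T) = (FIRST(RHS) \ {ε}) ∪ (FOLLOW(Y) if ε ∈ FIRST(RHS), i.e. RHS ⇒* ε)
FIRST(L) = { '*', ';' }
FIRST(L '*' T) = { '*', ';' }
ε ∉ FIRST(L '*' T), so FOLLOW(Y) is not added.
PREDICT(Y → L '*' T) = { '*', ';' }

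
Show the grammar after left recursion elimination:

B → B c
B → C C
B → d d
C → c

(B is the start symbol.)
B is directly left-recursive. The standard transformation for
  A → A α₁ | ... | A α_m | β₁ | ... | β_n
is
  A  → β₁ A' | ... | β_n A'
  A' → α₁ A' | ... | α_m A' | ε

B → C C becomes B → C C B'
B → d d becomes B → d d B'
B → B c becomes B' → c B'
Add B' → ε

Productions for other non-terminals are unchanged:
  C → c

Resulting grammar:
B → C C B'
B → d d B'
B' → c B'
B' → ε
C → c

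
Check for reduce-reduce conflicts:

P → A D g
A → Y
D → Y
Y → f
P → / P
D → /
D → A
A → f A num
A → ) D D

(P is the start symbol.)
Augment with P' → P and build the canonical LR(0) collection (I0 = CLOSURE({[P' → . P]}), then GOTO on every symbol after a dot until no new states appear). It has 17 states:
  I0: { [A → . ) D D], [A → . Y], [A → . f A num], [P → . / P], [P → . A D g], [P' → . P], [Y → . f] }  — shift
  I1: { [A → ) . D D], [A → . ) D D], [A → . Y], [A → . f A num], [D → . /], [D → . A], [D → . Y], [Y → . f] }  — shift
  I2: { [A → . ) D D], [A → . Y], [A → . f A num], [P → . / P], [P → . A D g], [P → / . P], [Y → . f] }  — shift
  I3: { [A → . ) D D], [A → . Y], [A → . f A num], [D → . /], [D → . A], [D → . Y], [P → A . D g], [Y → . f] }  — shift
  I4: { [P' → P .] }  — accept
  I5: { [A → Y .] }  — reduce
  I6: { [A → . ) D D], [A → . Y], [A → . f A num], [A → f . A num], [Y → . f], [Y → f .] }  — shift, reduce
  I7: { [A → f A . num] }  — shift
  I8: { [A → f A num .] }  — reduce
  I9: { [D → / .] }  — reduce
  I10: { [D → A .] }  — reduce
  I11: { [P → A D . g] }  — shift
  I12: { [A → Y .], [D → Y .] }  — 2 reduces
  I13: { [P → A D g .] }  — reduce
  I14: { [P → / P .] }  — reduce
  I15: { [A → ) D . D], [A → . ) D D], [A → . Y], [A → . f A num], [D → . /], [D → . A], [D → . Y], [Y → . f] }  — shift
  I16: { [A → ) D D .] }  — reduce

I12 contains complete items [A → Y .], [D → Y .] — reduce-reduce conflict.

Answer: Yes — I12: [A → Y .] vs [D → Y .]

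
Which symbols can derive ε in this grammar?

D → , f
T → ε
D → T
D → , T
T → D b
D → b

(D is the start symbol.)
{ 'D', 'T' }

ε-productions: T → ε
So T is immediately nullable.
D → T: every symbol on the right is nullable, so D is nullable too.
Every non-terminal is now nullable.
Nullable = { 'D', 'T' }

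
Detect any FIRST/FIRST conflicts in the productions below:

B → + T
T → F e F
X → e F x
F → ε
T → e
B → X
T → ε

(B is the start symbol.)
A FIRST/FIRST conflict occurs when two productions N → α and N → β for the same non-terminal have FIRST(α) ∩ FIRST(β) ≠ ∅ (with ε ∈ FIRST of a nullable right-hand side, so two nullable alternatives also conflict).

FIRST sets of the non-terminals at (or reachable through a nullable prefix from) the front of some alternative:
  FIRST(X) = { 'e' }
  FIRST(F) = { ε }

Productions for B:
  B → + T: FIRST = { '+' }
  B → X: FIRST = { 'e' }
Productions for T:
  T → F e F: FIRST = { 'e' }
  T → e: FIRST = { 'e' }
  T → ε: FIRST = { ε }
X, F have only one production, so no FIRST/FIRST conflict is possible there.

Conflict for T: T → F e F and T → e
  Overlap: { 'e' }

Answer: Yes. T → F e F / T → e on { 'e' }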